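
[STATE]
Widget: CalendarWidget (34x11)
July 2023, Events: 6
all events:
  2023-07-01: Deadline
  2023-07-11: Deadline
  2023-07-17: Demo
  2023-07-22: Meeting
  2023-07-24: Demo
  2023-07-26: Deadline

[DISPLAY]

            July 2023             
Mo Tu We Th Fr Sa Su              
                1*  2             
 3  4  5  6  7  8  9              
10 11* 12 13 14 15 16             
17* 18 19 20 21 22* 23            
24* 25 26* 27 28 29 30            
31                                
                                  
                                  
                                  


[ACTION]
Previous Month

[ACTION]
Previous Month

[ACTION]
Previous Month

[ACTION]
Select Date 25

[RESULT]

            April 2023            
Mo Tu We Th Fr Sa Su              
                1  2              
 3  4  5  6  7  8  9              
10 11 12 13 14 15 16              
17 18 19 20 21 22 23              
24 [25] 26 27 28 29 30            
                                  
                                  
                                  
                                  


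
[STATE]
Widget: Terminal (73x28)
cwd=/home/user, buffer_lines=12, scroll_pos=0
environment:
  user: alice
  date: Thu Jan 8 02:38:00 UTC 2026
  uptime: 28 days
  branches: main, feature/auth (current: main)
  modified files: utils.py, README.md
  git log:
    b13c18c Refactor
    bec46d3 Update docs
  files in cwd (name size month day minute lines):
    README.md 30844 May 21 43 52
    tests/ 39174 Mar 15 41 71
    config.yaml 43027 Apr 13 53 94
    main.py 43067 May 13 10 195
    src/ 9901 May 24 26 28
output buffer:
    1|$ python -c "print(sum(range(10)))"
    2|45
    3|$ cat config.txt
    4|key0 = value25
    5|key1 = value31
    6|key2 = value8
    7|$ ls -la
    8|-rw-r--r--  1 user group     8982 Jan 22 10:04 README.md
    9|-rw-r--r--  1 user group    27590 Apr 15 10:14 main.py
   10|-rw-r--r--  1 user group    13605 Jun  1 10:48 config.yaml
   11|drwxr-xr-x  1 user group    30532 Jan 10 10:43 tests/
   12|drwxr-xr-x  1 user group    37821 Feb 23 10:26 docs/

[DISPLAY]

$ python -c "print(sum(range(10)))"                                      
45                                                                       
$ cat config.txt                                                         
key0 = value25                                                           
key1 = value31                                                           
key2 = value8                                                            
$ ls -la                                                                 
-rw-r--r--  1 user group     8982 Jan 22 10:04 README.md                 
-rw-r--r--  1 user group    27590 Apr 15 10:14 main.py                   
-rw-r--r--  1 user group    13605 Jun  1 10:48 config.yaml               
drwxr-xr-x  1 user group    30532 Jan 10 10:43 tests/                    
drwxr-xr-x  1 user group    37821 Feb 23 10:26 docs/                     
$ █                                                                      
                                                                         
                                                                         
                                                                         
                                                                         
                                                                         
                                                                         
                                                                         
                                                                         
                                                                         
                                                                         
                                                                         
                                                                         
                                                                         
                                                                         
                                                                         


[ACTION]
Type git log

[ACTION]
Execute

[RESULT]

$ python -c "print(sum(range(10)))"                                      
45                                                                       
$ cat config.txt                                                         
key0 = value25                                                           
key1 = value31                                                           
key2 = value8                                                            
$ ls -la                                                                 
-rw-r--r--  1 user group     8982 Jan 22 10:04 README.md                 
-rw-r--r--  1 user group    27590 Apr 15 10:14 main.py                   
-rw-r--r--  1 user group    13605 Jun  1 10:48 config.yaml               
drwxr-xr-x  1 user group    30532 Jan 10 10:43 tests/                    
drwxr-xr-x  1 user group    37821 Feb 23 10:26 docs/                     
$ git log                                                                
b13c18c Refactor                                                         
bec46d3 Update docs                                                      
$ █                                                                      
                                                                         
                                                                         
                                                                         
                                                                         
                                                                         
                                                                         
                                                                         
                                                                         
                                                                         
                                                                         
                                                                         
                                                                         


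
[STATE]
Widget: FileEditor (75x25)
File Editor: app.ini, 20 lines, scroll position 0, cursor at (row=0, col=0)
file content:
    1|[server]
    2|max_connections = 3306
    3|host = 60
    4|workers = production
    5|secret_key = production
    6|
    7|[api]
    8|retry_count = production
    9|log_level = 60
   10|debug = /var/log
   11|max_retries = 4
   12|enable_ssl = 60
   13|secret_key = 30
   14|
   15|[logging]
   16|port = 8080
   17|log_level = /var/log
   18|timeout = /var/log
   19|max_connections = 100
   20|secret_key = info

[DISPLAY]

█server]                                                                  ▲
max_connections = 3306                                                    █
host = 60                                                                 ░
workers = production                                                      ░
secret_key = production                                                   ░
                                                                          ░
[api]                                                                     ░
retry_count = production                                                  ░
log_level = 60                                                            ░
debug = /var/log                                                          ░
max_retries = 4                                                           ░
enable_ssl = 60                                                           ░
secret_key = 30                                                           ░
                                                                          ░
[logging]                                                                 ░
port = 8080                                                               ░
log_level = /var/log                                                      ░
timeout = /var/log                                                        ░
max_connections = 100                                                     ░
secret_key = info                                                         ░
                                                                          ░
                                                                          ░
                                                                          ░
                                                                          ░
                                                                          ▼


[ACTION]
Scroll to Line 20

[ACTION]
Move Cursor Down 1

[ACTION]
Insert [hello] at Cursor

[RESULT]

[server]                                                                  ▲
hello█ax_connections = 3306                                               █
host = 60                                                                 ░
workers = production                                                      ░
secret_key = production                                                   ░
                                                                          ░
[api]                                                                     ░
retry_count = production                                                  ░
log_level = 60                                                            ░
debug = /var/log                                                          ░
max_retries = 4                                                           ░
enable_ssl = 60                                                           ░
secret_key = 30                                                           ░
                                                                          ░
[logging]                                                                 ░
port = 8080                                                               ░
log_level = /var/log                                                      ░
timeout = /var/log                                                        ░
max_connections = 100                                                     ░
secret_key = info                                                         ░
                                                                          ░
                                                                          ░
                                                                          ░
                                                                          ░
                                                                          ▼


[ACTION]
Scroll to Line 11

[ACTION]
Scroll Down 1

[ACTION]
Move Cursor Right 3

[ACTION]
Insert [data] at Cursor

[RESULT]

[server]                                                                  ▲
hellomaxdata█connections = 3306                                           █
host = 60                                                                 ░
workers = production                                                      ░
secret_key = production                                                   ░
                                                                          ░
[api]                                                                     ░
retry_count = production                                                  ░
log_level = 60                                                            ░
debug = /var/log                                                          ░
max_retries = 4                                                           ░
enable_ssl = 60                                                           ░
secret_key = 30                                                           ░
                                                                          ░
[logging]                                                                 ░
port = 8080                                                               ░
log_level = /var/log                                                      ░
timeout = /var/log                                                        ░
max_connections = 100                                                     ░
secret_key = info                                                         ░
                                                                          ░
                                                                          ░
                                                                          ░
                                                                          ░
                                                                          ▼


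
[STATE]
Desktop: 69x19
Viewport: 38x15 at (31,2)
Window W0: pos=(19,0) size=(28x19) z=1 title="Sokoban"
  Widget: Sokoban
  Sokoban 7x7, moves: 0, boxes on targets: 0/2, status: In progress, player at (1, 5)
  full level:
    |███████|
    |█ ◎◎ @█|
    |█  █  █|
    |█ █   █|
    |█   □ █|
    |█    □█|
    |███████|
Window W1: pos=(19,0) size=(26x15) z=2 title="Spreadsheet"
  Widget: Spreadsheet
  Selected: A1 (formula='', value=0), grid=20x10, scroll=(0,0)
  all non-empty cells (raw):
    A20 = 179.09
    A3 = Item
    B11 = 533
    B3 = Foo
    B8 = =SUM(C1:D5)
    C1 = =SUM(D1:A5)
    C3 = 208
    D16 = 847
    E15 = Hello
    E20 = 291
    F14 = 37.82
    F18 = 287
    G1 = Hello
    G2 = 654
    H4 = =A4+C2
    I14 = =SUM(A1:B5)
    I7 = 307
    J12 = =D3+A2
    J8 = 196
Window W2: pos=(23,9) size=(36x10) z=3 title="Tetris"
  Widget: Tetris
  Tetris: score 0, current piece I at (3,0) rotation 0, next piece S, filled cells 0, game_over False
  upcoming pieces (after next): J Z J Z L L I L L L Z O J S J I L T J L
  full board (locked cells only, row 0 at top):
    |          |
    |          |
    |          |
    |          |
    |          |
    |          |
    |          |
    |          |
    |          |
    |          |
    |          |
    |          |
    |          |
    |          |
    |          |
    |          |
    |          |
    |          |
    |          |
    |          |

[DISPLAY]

─────────────┨─┨                      
             ┃ ┃                      
    B       C┃ ┃                      
-------------┃ ┃                      
]       0#CIR┃ ┃                      
0       0    ┃ ┃                      
 Foo         ┃ ┃                      
━━━━━━━━━━━━━━━━━━━━━━━━━━━┓          
                           ┃          
───────────────────────────┨          
   │Next:                  ┃          
   │ ░░                    ┃          
   │░░                     ┃          
   │                       ┃          
   │                       ┃          


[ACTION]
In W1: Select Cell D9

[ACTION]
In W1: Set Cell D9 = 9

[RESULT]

─────────────┨─┨                      
             ┃ ┃                      
    B       C┃ ┃                      
-------------┃ ┃                      
0       0#CIR┃ ┃                      
0       0    ┃ ┃                      
 Foo         ┃ ┃                      
━━━━━━━━━━━━━━━━━━━━━━━━━━━┓          
                           ┃          
───────────────────────────┨          
   │Next:                  ┃          
   │ ░░                    ┃          
   │░░                     ┃          
   │                       ┃          
   │                       ┃          


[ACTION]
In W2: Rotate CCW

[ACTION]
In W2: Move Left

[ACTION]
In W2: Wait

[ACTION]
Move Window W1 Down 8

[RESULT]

───────────────┨                      
               ┃                      
━━━━━━━━━━━━━┓ ┃                      
t            ┃ ┃                      
─────────────┨ ┃                      
             ┃ ┃                      
    B       C┃ ┃                      
━━━━━━━━━━━━━━━━━━━━━━━━━━━┓          
                           ┃          
───────────────────────────┨          
   │Next:                  ┃          
   │ ░░                    ┃          
   │░░                     ┃          
   │                       ┃          
   │                       ┃          


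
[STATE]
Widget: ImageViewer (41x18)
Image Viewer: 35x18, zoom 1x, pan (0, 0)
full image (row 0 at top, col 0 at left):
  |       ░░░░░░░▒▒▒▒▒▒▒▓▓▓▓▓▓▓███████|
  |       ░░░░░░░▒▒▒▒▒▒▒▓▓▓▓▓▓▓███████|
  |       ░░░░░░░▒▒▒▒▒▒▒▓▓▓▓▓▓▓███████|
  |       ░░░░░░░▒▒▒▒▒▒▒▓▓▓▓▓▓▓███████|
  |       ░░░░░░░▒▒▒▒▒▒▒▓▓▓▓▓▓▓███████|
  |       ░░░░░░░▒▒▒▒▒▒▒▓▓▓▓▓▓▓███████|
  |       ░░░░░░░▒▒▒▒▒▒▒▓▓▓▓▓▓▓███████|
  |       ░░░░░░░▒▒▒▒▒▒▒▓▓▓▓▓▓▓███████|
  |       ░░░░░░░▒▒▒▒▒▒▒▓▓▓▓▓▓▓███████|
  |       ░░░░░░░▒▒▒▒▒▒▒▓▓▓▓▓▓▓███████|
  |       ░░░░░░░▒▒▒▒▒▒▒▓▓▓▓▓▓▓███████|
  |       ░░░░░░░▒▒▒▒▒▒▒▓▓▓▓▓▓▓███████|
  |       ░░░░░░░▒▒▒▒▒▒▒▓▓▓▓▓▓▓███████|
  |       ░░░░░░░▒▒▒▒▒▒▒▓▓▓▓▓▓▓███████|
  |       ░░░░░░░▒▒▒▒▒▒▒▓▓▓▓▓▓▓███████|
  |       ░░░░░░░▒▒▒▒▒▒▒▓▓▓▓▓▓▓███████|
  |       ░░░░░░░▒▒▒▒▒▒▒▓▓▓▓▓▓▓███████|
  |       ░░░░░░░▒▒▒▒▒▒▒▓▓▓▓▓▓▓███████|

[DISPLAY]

       ░░░░░░░▒▒▒▒▒▒▒▓▓▓▓▓▓▓███████      
       ░░░░░░░▒▒▒▒▒▒▒▓▓▓▓▓▓▓███████      
       ░░░░░░░▒▒▒▒▒▒▒▓▓▓▓▓▓▓███████      
       ░░░░░░░▒▒▒▒▒▒▒▓▓▓▓▓▓▓███████      
       ░░░░░░░▒▒▒▒▒▒▒▓▓▓▓▓▓▓███████      
       ░░░░░░░▒▒▒▒▒▒▒▓▓▓▓▓▓▓███████      
       ░░░░░░░▒▒▒▒▒▒▒▓▓▓▓▓▓▓███████      
       ░░░░░░░▒▒▒▒▒▒▒▓▓▓▓▓▓▓███████      
       ░░░░░░░▒▒▒▒▒▒▒▓▓▓▓▓▓▓███████      
       ░░░░░░░▒▒▒▒▒▒▒▓▓▓▓▓▓▓███████      
       ░░░░░░░▒▒▒▒▒▒▒▓▓▓▓▓▓▓███████      
       ░░░░░░░▒▒▒▒▒▒▒▓▓▓▓▓▓▓███████      
       ░░░░░░░▒▒▒▒▒▒▒▓▓▓▓▓▓▓███████      
       ░░░░░░░▒▒▒▒▒▒▒▓▓▓▓▓▓▓███████      
       ░░░░░░░▒▒▒▒▒▒▒▓▓▓▓▓▓▓███████      
       ░░░░░░░▒▒▒▒▒▒▒▓▓▓▓▓▓▓███████      
       ░░░░░░░▒▒▒▒▒▒▒▓▓▓▓▓▓▓███████      
       ░░░░░░░▒▒▒▒▒▒▒▓▓▓▓▓▓▓███████      


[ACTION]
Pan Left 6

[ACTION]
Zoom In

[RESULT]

              ░░░░░░░░░░░░░░▒▒▒▒▒▒▒▒▒▒▒▒▒
              ░░░░░░░░░░░░░░▒▒▒▒▒▒▒▒▒▒▒▒▒
              ░░░░░░░░░░░░░░▒▒▒▒▒▒▒▒▒▒▒▒▒
              ░░░░░░░░░░░░░░▒▒▒▒▒▒▒▒▒▒▒▒▒
              ░░░░░░░░░░░░░░▒▒▒▒▒▒▒▒▒▒▒▒▒
              ░░░░░░░░░░░░░░▒▒▒▒▒▒▒▒▒▒▒▒▒
              ░░░░░░░░░░░░░░▒▒▒▒▒▒▒▒▒▒▒▒▒
              ░░░░░░░░░░░░░░▒▒▒▒▒▒▒▒▒▒▒▒▒
              ░░░░░░░░░░░░░░▒▒▒▒▒▒▒▒▒▒▒▒▒
              ░░░░░░░░░░░░░░▒▒▒▒▒▒▒▒▒▒▒▒▒
              ░░░░░░░░░░░░░░▒▒▒▒▒▒▒▒▒▒▒▒▒
              ░░░░░░░░░░░░░░▒▒▒▒▒▒▒▒▒▒▒▒▒
              ░░░░░░░░░░░░░░▒▒▒▒▒▒▒▒▒▒▒▒▒
              ░░░░░░░░░░░░░░▒▒▒▒▒▒▒▒▒▒▒▒▒
              ░░░░░░░░░░░░░░▒▒▒▒▒▒▒▒▒▒▒▒▒
              ░░░░░░░░░░░░░░▒▒▒▒▒▒▒▒▒▒▒▒▒
              ░░░░░░░░░░░░░░▒▒▒▒▒▒▒▒▒▒▒▒▒
              ░░░░░░░░░░░░░░▒▒▒▒▒▒▒▒▒▒▒▒▒


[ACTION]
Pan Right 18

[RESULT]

░░░░░░░░░░▒▒▒▒▒▒▒▒▒▒▒▒▒▒▓▓▓▓▓▓▓▓▓▓▓▓▓▓███
░░░░░░░░░░▒▒▒▒▒▒▒▒▒▒▒▒▒▒▓▓▓▓▓▓▓▓▓▓▓▓▓▓███
░░░░░░░░░░▒▒▒▒▒▒▒▒▒▒▒▒▒▒▓▓▓▓▓▓▓▓▓▓▓▓▓▓███
░░░░░░░░░░▒▒▒▒▒▒▒▒▒▒▒▒▒▒▓▓▓▓▓▓▓▓▓▓▓▓▓▓███
░░░░░░░░░░▒▒▒▒▒▒▒▒▒▒▒▒▒▒▓▓▓▓▓▓▓▓▓▓▓▓▓▓███
░░░░░░░░░░▒▒▒▒▒▒▒▒▒▒▒▒▒▒▓▓▓▓▓▓▓▓▓▓▓▓▓▓███
░░░░░░░░░░▒▒▒▒▒▒▒▒▒▒▒▒▒▒▓▓▓▓▓▓▓▓▓▓▓▓▓▓███
░░░░░░░░░░▒▒▒▒▒▒▒▒▒▒▒▒▒▒▓▓▓▓▓▓▓▓▓▓▓▓▓▓███
░░░░░░░░░░▒▒▒▒▒▒▒▒▒▒▒▒▒▒▓▓▓▓▓▓▓▓▓▓▓▓▓▓███
░░░░░░░░░░▒▒▒▒▒▒▒▒▒▒▒▒▒▒▓▓▓▓▓▓▓▓▓▓▓▓▓▓███
░░░░░░░░░░▒▒▒▒▒▒▒▒▒▒▒▒▒▒▓▓▓▓▓▓▓▓▓▓▓▓▓▓███
░░░░░░░░░░▒▒▒▒▒▒▒▒▒▒▒▒▒▒▓▓▓▓▓▓▓▓▓▓▓▓▓▓███
░░░░░░░░░░▒▒▒▒▒▒▒▒▒▒▒▒▒▒▓▓▓▓▓▓▓▓▓▓▓▓▓▓███
░░░░░░░░░░▒▒▒▒▒▒▒▒▒▒▒▒▒▒▓▓▓▓▓▓▓▓▓▓▓▓▓▓███
░░░░░░░░░░▒▒▒▒▒▒▒▒▒▒▒▒▒▒▓▓▓▓▓▓▓▓▓▓▓▓▓▓███
░░░░░░░░░░▒▒▒▒▒▒▒▒▒▒▒▒▒▒▓▓▓▓▓▓▓▓▓▓▓▓▓▓███
░░░░░░░░░░▒▒▒▒▒▒▒▒▒▒▒▒▒▒▓▓▓▓▓▓▓▓▓▓▓▓▓▓███
░░░░░░░░░░▒▒▒▒▒▒▒▒▒▒▒▒▒▒▓▓▓▓▓▓▓▓▓▓▓▓▓▓███


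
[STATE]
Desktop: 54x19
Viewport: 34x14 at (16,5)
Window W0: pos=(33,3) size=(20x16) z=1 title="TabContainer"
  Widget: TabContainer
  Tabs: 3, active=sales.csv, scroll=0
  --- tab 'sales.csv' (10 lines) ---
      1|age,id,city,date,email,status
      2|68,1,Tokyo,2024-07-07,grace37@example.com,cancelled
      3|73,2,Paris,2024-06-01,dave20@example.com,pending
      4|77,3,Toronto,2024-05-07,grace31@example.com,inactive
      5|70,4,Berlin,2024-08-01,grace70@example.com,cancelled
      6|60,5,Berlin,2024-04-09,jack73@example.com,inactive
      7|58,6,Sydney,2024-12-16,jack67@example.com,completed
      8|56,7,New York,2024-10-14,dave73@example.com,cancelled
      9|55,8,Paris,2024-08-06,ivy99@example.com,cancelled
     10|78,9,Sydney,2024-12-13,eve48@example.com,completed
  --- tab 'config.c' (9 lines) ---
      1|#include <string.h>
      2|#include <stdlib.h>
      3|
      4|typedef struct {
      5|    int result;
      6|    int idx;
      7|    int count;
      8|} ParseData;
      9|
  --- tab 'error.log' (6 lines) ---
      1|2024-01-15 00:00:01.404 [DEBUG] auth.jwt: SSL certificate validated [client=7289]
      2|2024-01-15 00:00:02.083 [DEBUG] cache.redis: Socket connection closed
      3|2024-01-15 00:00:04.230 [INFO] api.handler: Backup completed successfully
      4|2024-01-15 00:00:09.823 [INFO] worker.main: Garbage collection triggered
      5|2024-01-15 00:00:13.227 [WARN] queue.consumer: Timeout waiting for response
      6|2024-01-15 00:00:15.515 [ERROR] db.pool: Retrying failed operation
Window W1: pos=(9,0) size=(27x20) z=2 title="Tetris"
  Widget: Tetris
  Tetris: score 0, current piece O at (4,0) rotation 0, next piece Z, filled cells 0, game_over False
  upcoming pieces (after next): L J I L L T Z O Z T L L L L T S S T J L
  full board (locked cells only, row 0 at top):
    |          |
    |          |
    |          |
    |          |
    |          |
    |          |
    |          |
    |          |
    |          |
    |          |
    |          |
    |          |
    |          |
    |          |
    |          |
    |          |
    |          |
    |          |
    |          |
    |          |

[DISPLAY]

    │ ▓▓           ┃──────────────
    │              ┃ales.csv]│ con
    │              ┃──────────────
    │              ┃e,id,city,date
    │Score:        ┃,1,Tokyo,2024-
    │0             ┃,2,Paris,2024-
    │              ┃,3,Toronto,202
    │              ┃,4,Berlin,2024
    │              ┃,5,Berlin,2024
    │              ┃,6,Sydney,2024
    │              ┃,7,New York,20
    │              ┃,8,Paris,2024-
    │              ┃,9,Sydney,2024
    │              ┃━━━━━━━━━━━━━━


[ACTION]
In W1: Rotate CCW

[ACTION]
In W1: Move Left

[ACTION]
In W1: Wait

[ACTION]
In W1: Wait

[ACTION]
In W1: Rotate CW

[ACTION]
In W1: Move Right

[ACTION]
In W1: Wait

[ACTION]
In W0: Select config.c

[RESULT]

    │ ▓▓           ┃──────────────
    │              ┃ales.csv │[con
    │              ┃──────────────
    │              ┃nclude <string
    │Score:        ┃nclude <stdlib
    │0             ┃              
    │              ┃pedef struct {
    │              ┃  int result; 
    │              ┃  int idx;    
    │              ┃  int count;  
    │              ┃ParseData;    
    │              ┃              
    │              ┃              
    │              ┃━━━━━━━━━━━━━━


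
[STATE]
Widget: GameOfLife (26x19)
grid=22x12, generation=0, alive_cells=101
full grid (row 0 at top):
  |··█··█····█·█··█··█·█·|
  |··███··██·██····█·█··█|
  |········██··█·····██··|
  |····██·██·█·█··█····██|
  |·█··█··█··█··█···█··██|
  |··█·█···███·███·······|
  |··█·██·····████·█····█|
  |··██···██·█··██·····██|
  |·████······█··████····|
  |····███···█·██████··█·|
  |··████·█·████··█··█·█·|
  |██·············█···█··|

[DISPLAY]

Gen: 0                    
··█··█····█·█··█··█·█·    
··███··██·██····█·█··█    
········██··█·····██··    
····██·██·█·█··█····██    
·█··█··█··█··█···█··██    
··█·█···███·███·······    
··█·██·····████·█····█    
··██···██·█··██·····██    
·████······█··████····    
····███···█·██████··█·    
··████·█·████··█··█·█·    
██·············█···█··    
                          
                          
                          
                          
                          
                          


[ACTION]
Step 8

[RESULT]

Gen: 8                    
·····██··█············    
····███···█···········    
···██·················    
··█··██····█··········    
··█·█·················    
···██·······█·······█·    
·············█·····█·█    
·████·····█·█·······█·    
█···██····██··········    
█·██··█···············    
███····██·············    
·█····················    
                          
                          
                          
                          
                          
                          


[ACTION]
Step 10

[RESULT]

Gen: 18                   
······················    
···██·················    
··██·█·····██·········    
·█····█···█···········    
·██·█·█··█···█········    
········█·····█·····█·    
········█··█·██····█·█    
███·····█···█·█·····█·    
·········███·█········    
█··█··················    
·█·█·██···············    
··███·················    
                          
                          
                          
                          
                          
                          


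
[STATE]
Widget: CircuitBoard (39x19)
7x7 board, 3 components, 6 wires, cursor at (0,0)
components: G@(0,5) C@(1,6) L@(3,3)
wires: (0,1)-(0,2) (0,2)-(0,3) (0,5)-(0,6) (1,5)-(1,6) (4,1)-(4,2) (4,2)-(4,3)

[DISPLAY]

   0 1 2 3 4 5 6                       
0  [.]  · ─ · ─ ·       G ─ ·          
                                       
1                       · ─ C          
                                       
2                                      
                                       
3               L                      
                                       
4       · ─ · ─ ·                      
                                       
5                                      
                                       
6                                      
Cursor: (0,0)                          
                                       
                                       
                                       
                                       


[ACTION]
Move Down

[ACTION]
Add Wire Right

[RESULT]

   0 1 2 3 4 5 6                       
0       · ─ · ─ ·       G ─ ·          
                                       
1  [.]─ ·               · ─ C          
                                       
2                                      
                                       
3               L                      
                                       
4       · ─ · ─ ·                      
                                       
5                                      
                                       
6                                      
Cursor: (1,0)                          
                                       
                                       
                                       
                                       


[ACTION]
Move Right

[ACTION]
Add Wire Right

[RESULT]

   0 1 2 3 4 5 6                       
0       · ─ · ─ ·       G ─ ·          
                                       
1   · ─[.]─ ·           · ─ C          
                                       
2                                      
                                       
3               L                      
                                       
4       · ─ · ─ ·                      
                                       
5                                      
                                       
6                                      
Cursor: (1,1)                          
                                       
                                       
                                       
                                       


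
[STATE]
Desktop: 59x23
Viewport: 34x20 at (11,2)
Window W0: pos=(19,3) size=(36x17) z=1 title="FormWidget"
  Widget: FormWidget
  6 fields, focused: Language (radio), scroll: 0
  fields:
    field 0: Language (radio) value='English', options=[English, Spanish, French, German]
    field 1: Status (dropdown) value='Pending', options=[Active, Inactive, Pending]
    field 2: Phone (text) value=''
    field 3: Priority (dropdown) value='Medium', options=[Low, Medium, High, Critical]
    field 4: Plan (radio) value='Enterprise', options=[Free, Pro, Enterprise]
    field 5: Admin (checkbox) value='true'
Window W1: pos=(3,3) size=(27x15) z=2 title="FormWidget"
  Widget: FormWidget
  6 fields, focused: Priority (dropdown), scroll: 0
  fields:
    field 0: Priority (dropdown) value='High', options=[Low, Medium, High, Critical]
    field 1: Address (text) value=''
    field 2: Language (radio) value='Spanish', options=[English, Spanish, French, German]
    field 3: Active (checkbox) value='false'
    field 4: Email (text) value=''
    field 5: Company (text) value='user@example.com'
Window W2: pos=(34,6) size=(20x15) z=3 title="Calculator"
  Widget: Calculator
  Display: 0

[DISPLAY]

                                  
━━━━━━━━━━━━━━━━━━┓━━━━━━━━━━━━━━━
dget              ┃t              
──────────────────┨───────────────
ity:   [High    ▼]┃:   ┏━━━━━━━━━━
ss:    [         ]┃    ┃ Calculato
age:   ( ) English┃    ┠──────────
e:     [ ]        ┃:   ┃          
:      [         ]┃    ┃┌───┬───┬─
ny:    [user@exam]┃    ┃│ 7 │ 8 │ 
                  ┃    ┃├───┼───┼─
                  ┃    ┃│ 4 │ 5 │ 
                  ┃    ┃├───┼───┼─
                  ┃    ┃│ 1 │ 2 │ 
                  ┃    ┃├───┼───┼─
━━━━━━━━━━━━━━━━━━┛    ┃│ 0 │ . │ 
        ┃              ┃├───┼───┼─
        ┗━━━━━━━━━━━━━━┃│ C │ MC│ 
                       ┗━━━━━━━━━━
                                  


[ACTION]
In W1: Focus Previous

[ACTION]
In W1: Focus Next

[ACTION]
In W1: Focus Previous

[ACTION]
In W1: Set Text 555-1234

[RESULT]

                                  
━━━━━━━━━━━━━━━━━━┓━━━━━━━━━━━━━━━
dget              ┃t              
──────────────────┨───────────────
ity:   [High    ▼]┃:   ┏━━━━━━━━━━
ss:    [         ]┃    ┃ Calculato
age:   ( ) English┃    ┠──────────
e:     [ ]        ┃:   ┃          
:      [         ]┃    ┃┌───┬───┬─
ny:    [555-1234 ]┃    ┃│ 7 │ 8 │ 
                  ┃    ┃├───┼───┼─
                  ┃    ┃│ 4 │ 5 │ 
                  ┃    ┃├───┼───┼─
                  ┃    ┃│ 1 │ 2 │ 
                  ┃    ┃├───┼───┼─
━━━━━━━━━━━━━━━━━━┛    ┃│ 0 │ . │ 
        ┃              ┃├───┼───┼─
        ┗━━━━━━━━━━━━━━┃│ C │ MC│ 
                       ┗━━━━━━━━━━
                                  


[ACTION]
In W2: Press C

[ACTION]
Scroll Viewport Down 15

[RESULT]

━━━━━━━━━━━━━━━━━━┓━━━━━━━━━━━━━━━
dget              ┃t              
──────────────────┨───────────────
ity:   [High    ▼]┃:   ┏━━━━━━━━━━
ss:    [         ]┃    ┃ Calculato
age:   ( ) English┃    ┠──────────
e:     [ ]        ┃:   ┃          
:      [         ]┃    ┃┌───┬───┬─
ny:    [555-1234 ]┃    ┃│ 7 │ 8 │ 
                  ┃    ┃├───┼───┼─
                  ┃    ┃│ 4 │ 5 │ 
                  ┃    ┃├───┼───┼─
                  ┃    ┃│ 1 │ 2 │ 
                  ┃    ┃├───┼───┼─
━━━━━━━━━━━━━━━━━━┛    ┃│ 0 │ . │ 
        ┃              ┃├───┼───┼─
        ┗━━━━━━━━━━━━━━┃│ C │ MC│ 
                       ┗━━━━━━━━━━
                                  
                                  


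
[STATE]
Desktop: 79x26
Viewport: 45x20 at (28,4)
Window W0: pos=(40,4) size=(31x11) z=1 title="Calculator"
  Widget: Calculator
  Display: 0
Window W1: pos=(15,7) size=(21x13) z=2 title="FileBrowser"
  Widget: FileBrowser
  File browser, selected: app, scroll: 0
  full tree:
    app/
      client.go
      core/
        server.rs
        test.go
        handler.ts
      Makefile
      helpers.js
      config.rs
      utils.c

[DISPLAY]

            ┏━━━━━━━━━━━━━━━━━━━━━━━━━━━━━┓  
            ┃ Calculator                  ┃  
            ┠─────────────────────────────┨  
━━━━━━━┓    ┃                            0┃  
       ┃    ┃┌───┬───┬───┬───┐            ┃  
───────┨    ┃│ 7 │ 8 │ 9 │ ÷ │            ┃  
       ┃    ┃├───┼───┼───┼───┤            ┃  
o      ┃    ┃│ 4 │ 5 │ 6 │ × │            ┃  
/      ┃    ┃├───┼───┼───┼───┤            ┃  
       ┃    ┃│ 1 │ 2 │ 3 │ - │            ┃  
js     ┃    ┗━━━━━━━━━━━━━━━━━━━━━━━━━━━━━┛  
s      ┃                                     
       ┃                                     
       ┃                                     
       ┃                                     
━━━━━━━┛                                     
                                             
                                             
                                             
                                             


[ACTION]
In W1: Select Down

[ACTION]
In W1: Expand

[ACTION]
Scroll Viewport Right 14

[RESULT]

      ┏━━━━━━━━━━━━━━━━━━━━━━━━━━━━━┓        
      ┃ Calculator                  ┃        
      ┠─────────────────────────────┨        
━┓    ┃                            0┃        
 ┃    ┃┌───┬───┬───┬───┐            ┃        
─┨    ┃│ 7 │ 8 │ 9 │ ÷ │            ┃        
 ┃    ┃├───┼───┼───┼───┤            ┃        
 ┃    ┃│ 4 │ 5 │ 6 │ × │            ┃        
 ┃    ┃├───┼───┼───┼───┤            ┃        
 ┃    ┃│ 1 │ 2 │ 3 │ - │            ┃        
 ┃    ┗━━━━━━━━━━━━━━━━━━━━━━━━━━━━━┛        
 ┃                                           
 ┃                                           
 ┃                                           
 ┃                                           
━┛                                           
                                             
                                             
                                             
                                             


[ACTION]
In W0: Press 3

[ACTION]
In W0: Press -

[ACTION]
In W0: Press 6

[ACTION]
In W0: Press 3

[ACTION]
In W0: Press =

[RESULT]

      ┏━━━━━━━━━━━━━━━━━━━━━━━━━━━━━┓        
      ┃ Calculator                  ┃        
      ┠─────────────────────────────┨        
━┓    ┃                          -60┃        
 ┃    ┃┌───┬───┬───┬───┐            ┃        
─┨    ┃│ 7 │ 8 │ 9 │ ÷ │            ┃        
 ┃    ┃├───┼───┼───┼───┤            ┃        
 ┃    ┃│ 4 │ 5 │ 6 │ × │            ┃        
 ┃    ┃├───┼───┼───┼───┤            ┃        
 ┃    ┃│ 1 │ 2 │ 3 │ - │            ┃        
 ┃    ┗━━━━━━━━━━━━━━━━━━━━━━━━━━━━━┛        
 ┃                                           
 ┃                                           
 ┃                                           
 ┃                                           
━┛                                           
                                             
                                             
                                             
                                             
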